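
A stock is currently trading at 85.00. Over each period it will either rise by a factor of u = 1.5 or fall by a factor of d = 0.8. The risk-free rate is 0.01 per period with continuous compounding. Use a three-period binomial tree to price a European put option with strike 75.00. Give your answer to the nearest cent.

10.48

Risk-neutral probability p = (e^0.01 − 0.8)/(1.5 − 0.8) = 0.2101/0.7000 = 0.3001
Terminal stock prices: S_uuu = 286.9, S_uud = 153, S_udd = 81.6, S_ddd = 43.52
Terminal payoffs (K − S): max(-211.9, 0) = 0, max(-78, 0) = 0, max(-6.6, 0) = 0, max(31.48, 0) = 31.48
Node uu (S = 191.2): V_uu = e^(−0.01)·[0.3001·0.0000 + 0.6999·0.0000] = 0.0000
Node ud (S = 102): V_ud = e^(−0.01)·[0.3001·0.0000 + 0.6999·0.0000] = 0.0000
Node dd (S = 54.4): V_dd = e^(−0.01)·[0.3001·0.0000 + 0.6999·31.4800] = 21.8145
Node u (S = 127.5): V_u = e^(−0.01)·[0.3001·0.0000 + 0.6999·0.0000] = 0.0000
Node d (S = 68): V_d = e^(−0.01)·[0.3001·0.0000 + 0.6999·21.8145] = 15.1167
Node 0 (S = 85): V_0 = e^(−0.01)·[0.3001·0.0000 + 0.6999·15.1167] = 10.4753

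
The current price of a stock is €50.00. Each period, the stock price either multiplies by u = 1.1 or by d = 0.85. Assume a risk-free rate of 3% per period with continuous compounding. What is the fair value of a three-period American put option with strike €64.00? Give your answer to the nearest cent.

€14.00

Risk-neutral probability p = (e^0.03 − 0.85)/(1.1 − 0.85) = 0.1805/0.2500 = 0.7218
Terminal stock prices: S_uuu = 66.55, S_uud = 51.43, S_udd = 39.74, S_ddd = 30.71
Terminal payoffs (K − S): max(-2.55, 0) = 0, max(12.57, 0) = 12.57, max(24.26, 0) = 24.26, max(33.29, 0) = 33.29
Node uu (S = 60.5): continuation = e^(−0.03)·[0.7218·0.0000 + 0.2782·12.5750] = 3.3948; exercise value = 3.5000 > continuation, so V_uu = 3.5000 (exercise)
Node ud (S = 46.75): continuation = e^(−0.03)·[0.7218·12.5750 + 0.2782·24.2625] = 15.3585; exercise value = 17.2500 > continuation, so V_ud = 17.2500 (exercise)
Node dd (S = 36.12): continuation = e^(−0.03)·[0.7218·24.2625 + 0.2782·33.2938] = 25.9835; exercise value = 27.8750 > continuation, so V_dd = 27.8750 (exercise)
Node u (S = 55): continuation = e^(−0.03)·[0.7218·3.5000 + 0.2782·17.2500] = 7.1085; exercise value = 9.0000 > continuation, so V_u = 9.0000 (exercise)
Node d (S = 42.5): continuation = e^(−0.03)·[0.7218·17.2500 + 0.2782·27.8750] = 19.6085; exercise value = 21.5000 > continuation, so V_d = 21.5000 (exercise)
Node 0 (S = 50): continuation = e^(−0.03)·[0.7218·9.0000 + 0.2782·21.5000] = 12.1085; exercise value = 14.0000 > continuation, so V_0 = 14.0000 (exercise)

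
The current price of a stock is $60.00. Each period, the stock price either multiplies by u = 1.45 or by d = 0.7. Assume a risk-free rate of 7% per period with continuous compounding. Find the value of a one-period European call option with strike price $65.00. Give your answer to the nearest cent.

Risk-neutral probability p = (e^0.07 − 0.7)/(1.45 − 0.7) = 0.3725/0.7500 = 0.4967
Terminal stock prices: S_u = 87, S_d = 42
Terminal payoffs (S − K): max(22, 0) = 22, max(-23, 0) = 0
Node 0 (S = 60): V_0 = e^(−0.07)·[0.4967·22.0000 + 0.5033·0.0000] = 10.1882

$10.19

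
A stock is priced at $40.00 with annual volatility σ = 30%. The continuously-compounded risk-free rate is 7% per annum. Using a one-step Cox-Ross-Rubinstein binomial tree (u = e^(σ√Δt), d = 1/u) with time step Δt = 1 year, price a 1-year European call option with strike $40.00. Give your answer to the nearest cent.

CRR parameters: u = e^(σ√Δt) = e^(0.3·√1) = 1.3499, d = 1/u = 0.7408
Per-period rate: rΔt = 0.07·1 = 0.07, so R = e^0.07 = 1.0725
Risk-neutral probability p = (e^0.07 − 0.7408)/(1.3499 − 0.7408) = 0.3317/0.6090 = 0.5446
Terminal stock prices: S_u = 53.99, S_d = 29.63
Terminal payoffs (S − K): max(13.99, 0) = 13.99, max(-10.37, 0) = 0
Node 0 (S = 40): V_0 = e^(−0.07)·[0.5446·13.9944 + 0.4554·0.0000] = 7.1062

$7.11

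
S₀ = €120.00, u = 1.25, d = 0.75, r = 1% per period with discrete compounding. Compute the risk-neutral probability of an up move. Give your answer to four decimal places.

Risk-neutral probability p = (1 + 0.01 − 0.75)/(1.25 − 0.75) = 0.2600/0.5000 = 0.5200

p = 0.5200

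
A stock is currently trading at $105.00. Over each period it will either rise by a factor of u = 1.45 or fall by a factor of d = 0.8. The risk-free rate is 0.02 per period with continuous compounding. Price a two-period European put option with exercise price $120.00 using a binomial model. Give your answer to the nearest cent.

Risk-neutral probability p = (e^0.02 − 0.8)/(1.45 − 0.8) = 0.2202/0.6500 = 0.3388
Terminal stock prices: S_uu = 220.8, S_ud = 121.8, S_dd = 67.2
Terminal payoffs (K − S): max(-100.8, 0) = 0, max(-1.8, 0) = 0, max(52.8, 0) = 52.8
Node u (S = 152.2): V_u = e^(−0.02)·[0.3388·0.0000 + 0.6612·0.0000] = 0.0000
Node d (S = 84): V_d = e^(−0.02)·[0.3388·0.0000 + 0.6612·52.8000] = 34.2216
Node 0 (S = 105): V_0 = e^(−0.02)·[0.3388·0.0000 + 0.6612·34.2216] = 22.1802

$22.18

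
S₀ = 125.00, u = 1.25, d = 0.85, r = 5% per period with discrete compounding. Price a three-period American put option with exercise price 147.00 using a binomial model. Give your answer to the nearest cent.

Risk-neutral probability p = (1 + 0.05 − 0.85)/(1.25 − 0.85) = 0.2000/0.4000 = 0.5000
Terminal stock prices: S_uuu = 244.1, S_uud = 166, S_udd = 112.9, S_ddd = 76.77
Terminal payoffs (K − S): max(-97.14, 0) = 0, max(-19.02, 0) = 0, max(34.11, 0) = 34.11, max(70.23, 0) = 70.23
Node uu (S = 195.3): continuation = 1/1.05·[0.5000·0.0000 + 0.5000·0.0000] = 0.0000; exercise value = 0.0000 ≤ continuation, so V_uu = 0.0000
Node ud (S = 132.8): continuation = 1/1.05·[0.5000·0.0000 + 0.5000·34.1094] = 16.2426; exercise value = 14.1875 ≤ continuation, so V_ud = 16.2426
Node dd (S = 90.31): continuation = 1/1.05·[0.5000·34.1094 + 0.5000·70.2344] = 49.6875; exercise value = 56.6875 > continuation, so V_dd = 56.6875 (exercise)
Node u (S = 156.2): continuation = 1/1.05·[0.5000·0.0000 + 0.5000·16.2426] = 7.7346; exercise value = 0.0000 ≤ continuation, so V_u = 7.7346
Node d (S = 106.2): continuation = 1/1.05·[0.5000·16.2426 + 0.5000·56.6875] = 34.7286; exercise value = 40.7500 > continuation, so V_d = 40.7500 (exercise)
Node 0 (S = 125): continuation = 1/1.05·[0.5000·7.7346 + 0.5000·40.7500] = 23.0879; exercise value = 22.0000 ≤ continuation, so V_0 = 23.0879

23.09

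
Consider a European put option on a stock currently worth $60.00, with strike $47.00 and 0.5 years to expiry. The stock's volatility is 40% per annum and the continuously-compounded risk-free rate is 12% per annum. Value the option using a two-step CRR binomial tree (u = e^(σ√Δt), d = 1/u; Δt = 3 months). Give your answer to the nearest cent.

CRR parameters: u = e^(σ√Δt) = e^(0.4·√0.25) = 1.2214, d = 1/u = 0.8187
Per-period rate: rΔt = 0.12·0.25 = 0.03, so R = e^0.03 = 1.0305
Risk-neutral probability p = (e^0.03 − 0.8187)/(1.2214 − 0.8187) = 0.2117/0.4027 = 0.5258
Terminal stock prices: S_uu = 89.51, S_ud = 60, S_dd = 40.22
Terminal payoffs (K − S): max(-42.51, 0) = 0, max(-13, 0) = 0, max(6.781, 0) = 6.781
Node u (S = 73.28): V_u = e^(−0.03)·[0.5258·0.0000 + 0.4742·0.0000] = 0.0000
Node d (S = 49.12): V_d = e^(−0.03)·[0.5258·0.0000 + 0.4742·6.7808] = 3.1204
Node 0 (S = 60): V_0 = e^(−0.03)·[0.5258·0.0000 + 0.4742·3.1204] = 1.4360

$1.44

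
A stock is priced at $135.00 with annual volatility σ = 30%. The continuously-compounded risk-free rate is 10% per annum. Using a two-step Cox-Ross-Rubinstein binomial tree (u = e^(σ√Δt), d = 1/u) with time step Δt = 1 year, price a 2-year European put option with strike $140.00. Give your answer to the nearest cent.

CRR parameters: u = e^(σ√Δt) = e^(0.3·√1) = 1.3499, d = 1/u = 0.7408
Per-period rate: rΔt = 0.1·1 = 0.1, so R = e^0.1 = 1.1052
Risk-neutral probability p = (e^0.1 − 0.7408)/(1.3499 − 0.7408) = 0.3644/0.6090 = 0.5982
Terminal stock prices: S_uu = 246, S_ud = 135, S_dd = 74.09
Terminal payoffs (K − S): max(-106, 0) = 0, max(5, 0) = 5, max(65.91, 0) = 65.91
Node u (S = 182.2): V_u = e^(−0.1)·[0.5982·0.0000 + 0.4018·5.0000] = 1.8176
Node d (S = 100): V_d = e^(−0.1)·[0.5982·5.0000 + 0.4018·65.9104] = 26.6668
Node 0 (S = 135): V_0 = e^(−0.1)·[0.5982·1.8176 + 0.4018·26.6668] = 10.6780

$10.68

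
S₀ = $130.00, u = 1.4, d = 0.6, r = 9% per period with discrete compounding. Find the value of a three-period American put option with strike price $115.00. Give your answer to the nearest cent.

Risk-neutral probability p = (1 + 0.09 − 0.6)/(1.4 − 0.6) = 0.4900/0.8000 = 0.6125
Terminal stock prices: S_uuu = 356.7, S_uud = 152.9, S_udd = 65.52, S_ddd = 28.08
Terminal payoffs (K − S): max(-241.7, 0) = 0, max(-37.88, 0) = 0, max(49.48, 0) = 49.48, max(86.92, 0) = 86.92
Node uu (S = 254.8): continuation = 1/1.09·[0.6125·0.0000 + 0.3875·0.0000] = 0.0000; exercise value = 0.0000 ≤ continuation, so V_uu = 0.0000
Node ud (S = 109.2): continuation = 1/1.09·[0.6125·0.0000 + 0.3875·49.4800] = 17.5904; exercise value = 5.8000 ≤ continuation, so V_ud = 17.5904
Node dd (S = 46.8): continuation = 1/1.09·[0.6125·49.4800 + 0.3875·86.9200] = 58.7046; exercise value = 68.2000 > continuation, so V_dd = 68.2000 (exercise)
Node u (S = 182): continuation = 1/1.09·[0.6125·0.0000 + 0.3875·17.5904] = 6.2535; exercise value = 0.0000 ≤ continuation, so V_u = 6.2535
Node d (S = 78): continuation = 1/1.09·[0.6125·17.5904 + 0.3875·68.2000] = 34.1299; exercise value = 37.0000 > continuation, so V_d = 37.0000 (exercise)
Node 0 (S = 130): continuation = 1/1.09·[0.6125·6.2535 + 0.3875·37.0000] = 16.6677; exercise value = 0.0000 ≤ continuation, so V_0 = 16.6677

$16.67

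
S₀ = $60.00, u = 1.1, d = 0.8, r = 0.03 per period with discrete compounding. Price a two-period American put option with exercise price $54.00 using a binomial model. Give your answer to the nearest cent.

$1.56

Risk-neutral probability p = (1 + 0.03 − 0.8)/(1.1 − 0.8) = 0.2300/0.3000 = 0.7667
Terminal stock prices: S_uu = 72.6, S_ud = 52.8, S_dd = 38.4
Terminal payoffs (K − S): max(-18.6, 0) = 0, max(1.2, 0) = 1.2, max(15.6, 0) = 15.6
Node u (S = 66): continuation = 1/1.03·[0.7667·0.0000 + 0.2333·1.2000] = 0.2718; exercise value = 0.0000 ≤ continuation, so V_u = 0.2718
Node d (S = 48): continuation = 1/1.03·[0.7667·1.2000 + 0.2333·15.6000] = 4.4272; exercise value = 6.0000 > continuation, so V_d = 6.0000 (exercise)
Node 0 (S = 60): continuation = 1/1.03·[0.7667·0.2718 + 0.2333·6.0000] = 1.5616; exercise value = 0.0000 ≤ continuation, so V_0 = 1.5616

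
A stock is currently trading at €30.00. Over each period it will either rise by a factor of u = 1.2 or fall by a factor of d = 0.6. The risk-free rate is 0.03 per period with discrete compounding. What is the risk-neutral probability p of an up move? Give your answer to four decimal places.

Risk-neutral probability p = (1 + 0.03 − 0.6)/(1.2 − 0.6) = 0.4300/0.6000 = 0.7167

p = 0.7167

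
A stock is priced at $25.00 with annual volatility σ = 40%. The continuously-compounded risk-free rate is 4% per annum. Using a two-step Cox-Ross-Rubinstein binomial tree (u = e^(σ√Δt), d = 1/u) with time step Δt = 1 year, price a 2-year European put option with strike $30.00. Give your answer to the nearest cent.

$7.51

CRR parameters: u = e^(σ√Δt) = e^(0.4·√1) = 1.4918, d = 1/u = 0.6703
Per-period rate: rΔt = 0.04·1 = 0.04, so R = e^0.04 = 1.0408
Risk-neutral probability p = (e^0.04 − 0.6703)/(1.4918 − 0.6703) = 0.3705/0.8215 = 0.4510
Terminal stock prices: S_uu = 55.64, S_ud = 25, S_dd = 11.23
Terminal payoffs (K − S): max(-25.64, 0) = 0, max(5, 0) = 5, max(18.77, 0) = 18.77
Node u (S = 37.3): V_u = e^(−0.04)·[0.4510·0.0000 + 0.5490·5.0000] = 2.6374
Node d (S = 16.76): V_d = e^(−0.04)·[0.4510·5.0000 + 0.5490·18.7668] = 12.0657
Node 0 (S = 25): V_0 = e^(−0.04)·[0.4510·2.6374 + 0.5490·12.0657] = 7.5072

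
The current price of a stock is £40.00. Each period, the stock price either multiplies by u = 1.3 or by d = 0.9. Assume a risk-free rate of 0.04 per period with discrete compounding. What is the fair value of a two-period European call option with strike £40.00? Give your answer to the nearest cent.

Risk-neutral probability p = (1 + 0.04 − 0.9)/(1.3 − 0.9) = 0.1400/0.4000 = 0.3500
Terminal stock prices: S_uu = 67.6, S_ud = 46.8, S_dd = 32.4
Terminal payoffs (S − K): max(27.6, 0) = 27.6, max(6.8, 0) = 6.8, max(-7.6, 0) = 0
Node u (S = 52): V_u = 1/1.04·[0.3500·27.6000 + 0.6500·6.8000] = 13.5385
Node d (S = 36): V_d = 1/1.04·[0.3500·6.8000 + 0.6500·0.0000] = 2.2885
Node 0 (S = 40): V_0 = 1/1.04·[0.3500·13.5385 + 0.6500·2.2885] = 5.9865

£5.99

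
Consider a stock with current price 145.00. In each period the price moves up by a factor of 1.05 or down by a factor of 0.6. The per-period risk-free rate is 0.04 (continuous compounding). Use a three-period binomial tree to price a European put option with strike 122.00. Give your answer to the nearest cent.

Risk-neutral probability p = (e^0.04 − 0.6)/(1.05 − 0.6) = 0.4408/0.4500 = 0.9796
Terminal stock prices: S_uuu = 167.9, S_uud = 95.92, S_udd = 54.81, S_ddd = 31.32
Terminal payoffs (K − S): max(-45.86, 0) = 0, max(26.08, 0) = 26.08, max(67.19, 0) = 67.19, max(90.68, 0) = 90.68
Node uu (S = 159.9): V_uu = e^(−0.04)·[0.9796·0.0000 + 0.0204·26.0825] = 0.5117
Node ud (S = 91.35): V_ud = e^(−0.04)·[0.9796·26.0825 + 0.0204·67.1900] = 25.8663
Node dd (S = 52.2): V_dd = e^(−0.04)·[0.9796·67.1900 + 0.0204·90.6800] = 65.0163
Node u (S = 152.2): V_u = e^(−0.04)·[0.9796·0.5117 + 0.0204·25.8663] = 0.9891
Node d (S = 87): V_d = e^(−0.04)·[0.9796·25.8663 + 0.0204·65.0163] = 25.6202
Node 0 (S = 145): V_0 = e^(−0.04)·[0.9796·0.9891 + 0.0204·25.6202] = 1.4336

1.43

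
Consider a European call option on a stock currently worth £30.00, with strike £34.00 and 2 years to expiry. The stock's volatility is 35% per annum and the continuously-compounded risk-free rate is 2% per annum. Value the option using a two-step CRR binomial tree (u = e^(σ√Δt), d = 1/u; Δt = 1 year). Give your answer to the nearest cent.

CRR parameters: u = e^(σ√Δt) = e^(0.35·√1) = 1.4191, d = 1/u = 0.7047
Per-period rate: rΔt = 0.02·1 = 0.02, so R = e^0.02 = 1.0202
Risk-neutral probability p = (e^0.02 − 0.7047)/(1.4191 − 0.7047) = 0.3155/0.7144 = 0.4417
Terminal stock prices: S_uu = 60.41, S_ud = 30, S_dd = 14.9
Terminal payoffs (S − K): max(26.41, 0) = 26.41, max(-4, 0) = 0, max(-19.1, 0) = 0
Node u (S = 42.57): V_u = e^(−0.02)·[0.4417·26.4126 + 0.5583·0.0000] = 11.4344
Node d (S = 21.14): V_d = e^(−0.02)·[0.4417·0.0000 + 0.5583·0.0000] = 0.0000
Node 0 (S = 30): V_0 = e^(−0.02)·[0.4417·11.4344 + 0.5583·0.0000] = 4.9501

£4.95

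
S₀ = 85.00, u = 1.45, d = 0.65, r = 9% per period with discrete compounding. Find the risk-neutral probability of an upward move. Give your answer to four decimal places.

p = 0.5500

Risk-neutral probability p = (1 + 0.09 − 0.65)/(1.45 − 0.65) = 0.4400/0.8000 = 0.5500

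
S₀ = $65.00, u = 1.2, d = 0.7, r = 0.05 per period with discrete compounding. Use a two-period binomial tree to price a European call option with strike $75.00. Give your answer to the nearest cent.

Risk-neutral probability p = (1 + 0.05 − 0.7)/(1.2 − 0.7) = 0.3500/0.5000 = 0.7000
Terminal stock prices: S_uu = 93.6, S_ud = 54.6, S_dd = 31.85
Terminal payoffs (S − K): max(18.6, 0) = 18.6, max(-20.4, 0) = 0, max(-43.15, 0) = 0
Node u (S = 78): V_u = 1/1.05·[0.7000·18.6000 + 0.3000·0.0000] = 12.4000
Node d (S = 45.5): V_d = 1/1.05·[0.7000·0.0000 + 0.3000·0.0000] = 0.0000
Node 0 (S = 65): V_0 = 1/1.05·[0.7000·12.4000 + 0.3000·0.0000] = 8.2667

$8.27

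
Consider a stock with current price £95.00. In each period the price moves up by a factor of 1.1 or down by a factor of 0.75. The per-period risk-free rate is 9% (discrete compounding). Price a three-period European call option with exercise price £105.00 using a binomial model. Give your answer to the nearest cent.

Risk-neutral probability p = (1 + 0.09 − 0.75)/(1.1 − 0.75) = 0.3400/0.3500 = 0.9714
Terminal stock prices: S_uuu = 126.4, S_uud = 86.21, S_udd = 58.78, S_ddd = 40.08
Terminal payoffs (S − K): max(21.45, 0) = 21.45, max(-18.79, 0) = 0, max(-46.22, 0) = 0, max(-64.92, 0) = 0
Node uu (S = 115): V_uu = 1/1.09·[0.9714·21.4450 + 0.0286·0.0000] = 19.1122
Node ud (S = 78.38): V_ud = 1/1.09·[0.9714·0.0000 + 0.0286·0.0000] = 0.0000
Node dd (S = 53.44): V_dd = 1/1.09·[0.9714·0.0000 + 0.0286·0.0000] = 0.0000
Node u (S = 104.5): V_u = 1/1.09·[0.9714·19.1122 + 0.0286·0.0000] = 17.0331
Node d (S = 71.25): V_d = 1/1.09·[0.9714·0.0000 + 0.0286·0.0000] = 0.0000
Node 0 (S = 95): V_0 = 1/1.09·[0.9714·17.0331 + 0.0286·0.0000] = 15.1803

£15.18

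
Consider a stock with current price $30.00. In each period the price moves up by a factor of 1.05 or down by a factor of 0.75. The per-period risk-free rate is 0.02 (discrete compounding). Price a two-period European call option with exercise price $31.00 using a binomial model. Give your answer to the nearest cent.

$1.62

Risk-neutral probability p = (1 + 0.02 − 0.75)/(1.05 − 0.75) = 0.2700/0.3000 = 0.9000
Terminal stock prices: S_uu = 33.08, S_ud = 23.62, S_dd = 16.88
Terminal payoffs (S − K): max(2.075, 0) = 2.075, max(-7.375, 0) = 0, max(-14.12, 0) = 0
Node u (S = 31.5): V_u = 1/1.02·[0.9000·2.0750 + 0.1000·0.0000] = 1.8309
Node d (S = 22.5): V_d = 1/1.02·[0.9000·0.0000 + 0.1000·0.0000] = 0.0000
Node 0 (S = 30): V_0 = 1/1.02·[0.9000·1.8309 + 0.1000·0.0000] = 1.6155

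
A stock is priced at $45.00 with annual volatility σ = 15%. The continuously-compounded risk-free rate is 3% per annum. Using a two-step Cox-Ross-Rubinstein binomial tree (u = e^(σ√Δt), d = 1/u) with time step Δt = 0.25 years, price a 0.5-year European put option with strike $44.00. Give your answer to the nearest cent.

CRR parameters: u = e^(σ√Δt) = e^(0.15·√0.25) = 1.0779, d = 1/u = 0.9277
Per-period rate: rΔt = 0.03·0.25 = 0.0075, so R = e^0.0075 = 1.0075
Risk-neutral probability p = (e^0.0075 − 0.9277)/(1.0779 − 0.9277) = 0.0798/0.1501 = 0.5314
Terminal stock prices: S_uu = 52.28, S_ud = 45, S_dd = 38.73
Terminal payoffs (K − S): max(-8.283, 0) = 0, max(-1, 0) = 0, max(5.268, 0) = 5.268
Node u (S = 48.5): V_u = e^(−0.0075)·[0.5314·0.0000 + 0.4686·0.0000] = 0.0000
Node d (S = 41.75): V_d = e^(−0.0075)·[0.5314·0.0000 + 0.4686·5.2681] = 2.4502
Node 0 (S = 45): V_0 = e^(−0.0075)·[0.5314·0.0000 + 0.4686·2.4502] = 1.1396

$1.14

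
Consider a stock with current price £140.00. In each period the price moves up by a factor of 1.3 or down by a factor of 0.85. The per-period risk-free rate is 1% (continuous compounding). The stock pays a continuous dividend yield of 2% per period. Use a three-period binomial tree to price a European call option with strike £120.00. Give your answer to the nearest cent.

Per-period risk-free factor R = e^0.01 = 1.0101; dividend-adjusted growth = e^(0.01−0.02) = 0.9900.
Risk-neutral probability p = (0.9900 − 0.85)/(1.3 − 0.85) = 0.1400/0.4500 = 0.3112
Terminal stock prices: S_uuu = 307.6, S_uud = 201.1, S_udd = 131.5, S_ddd = 85.98
Terminal payoffs (S − K): max(187.6, 0) = 187.6, max(81.11, 0) = 81.11, max(11.49, 0) = 11.49, max(-34.02, 0) = 0
Node uu (S = 236.6): V_uu = e^(−0.01)·[0.3112·187.5800 + 0.6888·81.1100] = 113.1090
Node ud (S = 154.7): V_ud = e^(−0.01)·[0.3112·81.1100 + 0.6888·11.4950] = 32.8308
Node dd (S = 101.1): V_dd = e^(−0.01)·[0.3112·11.4950 + 0.6888·0.0000] = 3.5419
Node u (S = 182): V_u = e^(−0.01)·[0.3112·113.1090 + 0.6888·32.8308] = 57.2398
Node d (S = 119): V_d = e^(−0.01)·[0.3112·32.8308 + 0.6888·3.5419] = 12.5313
Node 0 (S = 140): V_0 = e^(−0.01)·[0.3112·57.2398 + 0.6888·12.5313] = 26.1824

£26.18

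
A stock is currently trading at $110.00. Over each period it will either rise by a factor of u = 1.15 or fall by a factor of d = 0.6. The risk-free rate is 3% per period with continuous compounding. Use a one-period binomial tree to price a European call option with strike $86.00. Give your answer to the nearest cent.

Risk-neutral probability p = (e^0.03 − 0.6)/(1.15 − 0.6) = 0.4305/0.5500 = 0.7826
Terminal stock prices: S_u = 126.5, S_d = 66
Terminal payoffs (S − K): max(40.5, 0) = 40.5, max(-20, 0) = 0
Node 0 (S = 110): V_0 = e^(−0.03)·[0.7826·40.5000 + 0.2174·0.0000] = 30.7603

$30.76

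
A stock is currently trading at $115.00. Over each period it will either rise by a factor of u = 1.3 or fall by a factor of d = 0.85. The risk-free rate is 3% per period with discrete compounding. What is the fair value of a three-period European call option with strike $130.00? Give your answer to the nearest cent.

$16.46

Risk-neutral probability p = (1 + 0.03 − 0.85)/(1.3 − 0.85) = 0.1800/0.4500 = 0.4000
Terminal stock prices: S_uuu = 252.7, S_uud = 165.2, S_udd = 108, S_ddd = 70.62
Terminal payoffs (S − K): max(122.7, 0) = 122.7, max(35.2, 0) = 35.2, max(-21.99, 0) = 0, max(-59.38, 0) = 0
Node uu (S = 194.4): V_uu = 1/1.03·[0.4000·122.6550 + 0.6000·35.1975] = 68.1364
Node ud (S = 127.1): V_ud = 1/1.03·[0.4000·35.1975 + 0.6000·0.0000] = 13.6689
Node dd (S = 83.09): V_dd = 1/1.03·[0.4000·0.0000 + 0.6000·0.0000] = 0.0000
Node u (S = 149.5): V_u = 1/1.03·[0.4000·68.1364 + 0.6000·13.6689] = 34.4232
Node d (S = 97.75): V_d = 1/1.03·[0.4000·13.6689 + 0.6000·0.0000] = 5.3083
Node 0 (S = 115): V_0 = 1/1.03·[0.4000·34.4232 + 0.6000·5.3083] = 16.4605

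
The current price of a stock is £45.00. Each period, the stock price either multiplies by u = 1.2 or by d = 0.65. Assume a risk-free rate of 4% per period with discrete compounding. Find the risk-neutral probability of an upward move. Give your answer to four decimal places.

p = 0.7091

Risk-neutral probability p = (1 + 0.04 − 0.65)/(1.2 − 0.65) = 0.3900/0.5500 = 0.7091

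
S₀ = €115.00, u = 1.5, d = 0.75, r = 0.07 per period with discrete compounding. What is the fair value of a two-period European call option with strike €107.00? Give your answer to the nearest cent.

€33.69

Risk-neutral probability p = (1 + 0.07 − 0.75)/(1.5 − 0.75) = 0.3200/0.7500 = 0.4267
Terminal stock prices: S_uu = 258.8, S_ud = 129.4, S_dd = 64.69
Terminal payoffs (S − K): max(151.8, 0) = 151.8, max(22.38, 0) = 22.38, max(-42.31, 0) = 0
Node u (S = 172.5): V_u = 1/1.07·[0.4267·151.7500 + 0.5733·22.3750] = 72.5000
Node d (S = 86.25): V_d = 1/1.07·[0.4267·22.3750 + 0.5733·0.0000] = 8.9221
Node 0 (S = 115): V_0 = 1/1.07·[0.4267·72.5000 + 0.5733·8.9221] = 33.6904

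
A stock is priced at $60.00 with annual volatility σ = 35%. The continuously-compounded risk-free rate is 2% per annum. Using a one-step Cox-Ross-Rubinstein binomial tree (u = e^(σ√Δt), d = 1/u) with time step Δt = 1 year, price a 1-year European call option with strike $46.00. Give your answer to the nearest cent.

CRR parameters: u = e^(σ√Δt) = e^(0.35·√1) = 1.4191, d = 1/u = 0.7047
Per-period rate: rΔt = 0.02·1 = 0.02, so R = e^0.02 = 1.0202
Risk-neutral probability p = (e^0.02 − 0.7047)/(1.4191 − 0.7047) = 0.3155/0.7144 = 0.4417
Terminal stock prices: S_u = 85.14, S_d = 42.28
Terminal payoffs (S − K): max(39.14, 0) = 39.14, max(-3.719, 0) = 0
Node 0 (S = 60): V_0 = e^(−0.02)·[0.4417·39.1441 + 0.5583·0.0000] = 16.9461

$16.95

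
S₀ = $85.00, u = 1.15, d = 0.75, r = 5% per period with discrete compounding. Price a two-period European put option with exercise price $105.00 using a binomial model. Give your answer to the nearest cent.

$14.02

Risk-neutral probability p = (1 + 0.05 − 0.75)/(1.15 − 0.75) = 0.3000/0.4000 = 0.7500
Terminal stock prices: S_uu = 112.4, S_ud = 73.31, S_dd = 47.81
Terminal payoffs (K − S): max(-7.412, 0) = 0, max(31.69, 0) = 31.69, max(57.19, 0) = 57.19
Node u (S = 97.75): V_u = 1/1.05·[0.7500·0.0000 + 0.2500·31.6875] = 7.5446
Node d (S = 63.75): V_d = 1/1.05·[0.7500·31.6875 + 0.2500·57.1875] = 36.2500
Node 0 (S = 85): V_0 = 1/1.05·[0.7500·7.5446 + 0.2500·36.2500] = 14.0200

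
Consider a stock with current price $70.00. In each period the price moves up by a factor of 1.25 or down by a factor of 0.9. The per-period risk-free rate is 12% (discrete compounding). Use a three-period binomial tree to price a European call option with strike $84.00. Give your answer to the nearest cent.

Risk-neutral probability p = (1 + 0.12 − 0.9)/(1.25 − 0.9) = 0.2200/0.3500 = 0.6286
Terminal stock prices: S_uuu = 136.7, S_uud = 98.44, S_udd = 70.88, S_ddd = 51.03
Terminal payoffs (S − K): max(52.72, 0) = 52.72, max(14.44, 0) = 14.44, max(-13.12, 0) = 0, max(-32.97, 0) = 0
Node uu (S = 109.4): V_uu = 1/1.12·[0.6286·52.7188 + 0.3714·14.4375] = 34.3750
Node ud (S = 78.75): V_ud = 1/1.12·[0.6286·14.4375 + 0.3714·0.0000] = 8.1027
Node dd (S = 56.7): V_dd = 1/1.12·[0.6286·0.0000 + 0.3714·0.0000] = 0.0000
Node u (S = 87.5): V_u = 1/1.12·[0.6286·34.3750 + 0.3714·8.1027] = 21.9792
Node d (S = 63): V_d = 1/1.12·[0.6286·8.1027 + 0.3714·0.0000] = 4.5474
Node 0 (S = 70): V_0 = 1/1.12·[0.6286·21.9792 + 0.3714·4.5474] = 13.8433

$13.84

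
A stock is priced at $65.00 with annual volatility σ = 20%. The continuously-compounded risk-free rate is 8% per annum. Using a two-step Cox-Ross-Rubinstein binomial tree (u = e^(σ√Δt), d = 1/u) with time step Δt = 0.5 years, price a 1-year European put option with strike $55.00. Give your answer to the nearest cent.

CRR parameters: u = e^(σ√Δt) = e^(0.2·√0.5) = 1.1519, d = 1/u = 0.8681
Per-period rate: rΔt = 0.08·0.5 = 0.04, so R = e^0.04 = 1.0408
Risk-neutral probability p = (e^0.04 − 0.8681)/(1.1519 − 0.8681) = 0.1727/0.2838 = 0.6085
Terminal stock prices: S_uu = 86.25, S_ud = 65, S_dd = 48.99
Terminal payoffs (K − S): max(-31.25, 0) = 0, max(-10, 0) = 0, max(6.014, 0) = 6.014
Node u (S = 74.87): V_u = e^(−0.04)·[0.6085·0.0000 + 0.3915·0.0000] = 0.0000
Node d (S = 56.43): V_d = e^(−0.04)·[0.6085·0.0000 + 0.3915·6.0135] = 2.2619
Node 0 (S = 65): V_0 = e^(−0.04)·[0.6085·0.0000 + 0.3915·2.2619] = 0.8508

$0.85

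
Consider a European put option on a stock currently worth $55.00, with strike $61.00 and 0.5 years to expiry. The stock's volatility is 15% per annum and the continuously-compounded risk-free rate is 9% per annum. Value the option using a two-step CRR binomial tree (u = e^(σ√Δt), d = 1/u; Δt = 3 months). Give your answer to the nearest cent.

$4.43

CRR parameters: u = e^(σ√Δt) = e^(0.15·√0.25) = 1.0779, d = 1/u = 0.9277
Per-period rate: rΔt = 0.09·0.25 = 0.0225, so R = e^0.0225 = 1.0228
Risk-neutral probability p = (e^0.0225 − 0.9277)/(1.0779 − 0.9277) = 0.0950/0.1501 = 0.6328
Terminal stock prices: S_uu = 63.9, S_ud = 55, S_dd = 47.34
Terminal payoffs (K − S): max(-2.901, 0) = 0, max(6, 0) = 6, max(13.66, 0) = 13.66
Node u (S = 59.28): V_u = e^(−0.0225)·[0.6328·0.0000 + 0.3672·6.0000] = 2.1541
Node d (S = 51.03): V_d = e^(−0.0225)·[0.6328·6.0000 + 0.3672·13.6611] = 8.6169
Node 0 (S = 55): V_0 = e^(−0.0225)·[0.6328·2.1541 + 0.3672·8.6169] = 4.4264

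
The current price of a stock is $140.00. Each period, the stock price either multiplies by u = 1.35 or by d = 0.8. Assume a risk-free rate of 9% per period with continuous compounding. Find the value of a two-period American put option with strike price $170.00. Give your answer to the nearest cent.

Risk-neutral probability p = (e^0.09 − 0.8)/(1.35 − 0.8) = 0.2942/0.5500 = 0.5349
Terminal stock prices: S_uu = 255.2, S_ud = 151.2, S_dd = 89.6
Terminal payoffs (K − S): max(-85.15, 0) = 0, max(18.8, 0) = 18.8, max(80.4, 0) = 80.4
Node u (S = 189): continuation = e^(−0.09)·[0.5349·0.0000 + 0.4651·18.8000] = 7.9920; exercise value = 0.0000 ≤ continuation, so V_u = 7.9920
Node d (S = 112): continuation = e^(−0.09)·[0.5349·18.8000 + 0.4651·80.4000] = 43.3683; exercise value = 58.0000 > continuation, so V_d = 58.0000 (exercise)
Node 0 (S = 140): continuation = e^(−0.09)·[0.5349·7.9920 + 0.4651·58.0000] = 28.5627; exercise value = 30.0000 > continuation, so V_0 = 30.0000 (exercise)

$30.00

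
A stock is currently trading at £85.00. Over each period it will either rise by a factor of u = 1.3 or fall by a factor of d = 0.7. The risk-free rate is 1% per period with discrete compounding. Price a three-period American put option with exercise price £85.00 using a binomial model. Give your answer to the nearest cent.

Risk-neutral probability p = (1 + 0.01 − 0.7)/(1.3 − 0.7) = 0.3100/0.6000 = 0.5167
Terminal stock prices: S_uuu = 186.7, S_uud = 100.6, S_udd = 54.14, S_ddd = 29.15
Terminal payoffs (K − S): max(-101.7, 0) = 0, max(-15.55, 0) = 0, max(30.86, 0) = 30.86, max(55.85, 0) = 55.85
Node uu (S = 143.7): continuation = 1/1.01·[0.5167·0.0000 + 0.4833·0.0000] = 0.0000; exercise value = 0.0000 ≤ continuation, so V_uu = 0.0000
Node ud (S = 77.35): continuation = 1/1.01·[0.5167·0.0000 + 0.4833·30.8550] = 14.7656; exercise value = 7.6500 ≤ continuation, so V_ud = 14.7656
Node dd (S = 41.65): continuation = 1/1.01·[0.5167·30.8550 + 0.4833·55.8450] = 42.5084; exercise value = 43.3500 > continuation, so V_dd = 43.3500 (exercise)
Node u (S = 110.5): continuation = 1/1.01·[0.5167·0.0000 + 0.4833·14.7656] = 7.0660; exercise value = 0.0000 ≤ continuation, so V_u = 7.0660
Node d (S = 59.5): continuation = 1/1.01·[0.5167·14.7656 + 0.4833·43.3500] = 28.2984; exercise value = 25.5000 ≤ continuation, so V_d = 28.2984
Node 0 (S = 85): continuation = 1/1.01·[0.5167·7.0660 + 0.4833·28.2984] = 17.1568; exercise value = 0.0000 ≤ continuation, so V_0 = 17.1568

£17.16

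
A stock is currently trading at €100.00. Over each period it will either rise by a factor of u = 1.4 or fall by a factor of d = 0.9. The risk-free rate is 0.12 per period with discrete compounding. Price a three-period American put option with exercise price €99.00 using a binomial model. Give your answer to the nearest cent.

€4.50

Risk-neutral probability p = (1 + 0.12 − 0.9)/(1.4 − 0.9) = 0.2200/0.5000 = 0.4400
Terminal stock prices: S_uuu = 274.4, S_uud = 176.4, S_udd = 113.4, S_ddd = 72.9
Terminal payoffs (K − S): max(-175.4, 0) = 0, max(-77.4, 0) = 0, max(-14.4, 0) = 0, max(26.1, 0) = 26.1
Node uu (S = 196): continuation = 1/1.12·[0.4400·0.0000 + 0.5600·0.0000] = 0.0000; exercise value = 0.0000 ≤ continuation, so V_uu = 0.0000
Node ud (S = 126): continuation = 1/1.12·[0.4400·0.0000 + 0.5600·0.0000] = 0.0000; exercise value = 0.0000 ≤ continuation, so V_ud = 0.0000
Node dd (S = 81): continuation = 1/1.12·[0.4400·0.0000 + 0.5600·26.1000] = 13.0500; exercise value = 18.0000 > continuation, so V_dd = 18.0000 (exercise)
Node u (S = 140): continuation = 1/1.12·[0.4400·0.0000 + 0.5600·0.0000] = 0.0000; exercise value = 0.0000 ≤ continuation, so V_u = 0.0000
Node d (S = 90): continuation = 1/1.12·[0.4400·0.0000 + 0.5600·18.0000] = 9.0000; exercise value = 9.0000 ≤ continuation, so V_d = 9.0000
Node 0 (S = 100): continuation = 1/1.12·[0.4400·0.0000 + 0.5600·9.0000] = 4.5000; exercise value = 0.0000 ≤ continuation, so V_0 = 4.5000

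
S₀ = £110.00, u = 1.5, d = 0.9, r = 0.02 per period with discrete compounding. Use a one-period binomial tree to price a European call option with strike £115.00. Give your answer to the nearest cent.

Risk-neutral probability p = (1 + 0.02 − 0.9)/(1.5 − 0.9) = 0.1200/0.6000 = 0.2000
Terminal stock prices: S_u = 165, S_d = 99
Terminal payoffs (S − K): max(50, 0) = 50, max(-16, 0) = 0
Node 0 (S = 110): V_0 = 1/1.02·[0.2000·50.0000 + 0.8000·0.0000] = 9.8039

£9.80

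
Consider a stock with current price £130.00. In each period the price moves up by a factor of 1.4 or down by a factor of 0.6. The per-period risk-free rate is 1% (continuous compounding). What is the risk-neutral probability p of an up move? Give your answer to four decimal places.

Risk-neutral probability p = (e^0.01 − 0.6)/(1.4 − 0.6) = 0.4101/0.8000 = 0.5126

p = 0.5126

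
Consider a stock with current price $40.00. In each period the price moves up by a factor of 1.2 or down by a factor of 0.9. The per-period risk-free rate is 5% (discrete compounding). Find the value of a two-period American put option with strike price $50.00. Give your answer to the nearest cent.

Risk-neutral probability p = (1 + 0.05 − 0.9)/(1.2 − 0.9) = 0.1500/0.3000 = 0.5000
Terminal stock prices: S_uu = 57.6, S_ud = 43.2, S_dd = 32.4
Terminal payoffs (K − S): max(-7.6, 0) = 0, max(6.8, 0) = 6.8, max(17.6, 0) = 17.6
Node u (S = 48): continuation = 1/1.05·[0.5000·0.0000 + 0.5000·6.8000] = 3.2381; exercise value = 2.0000 ≤ continuation, so V_u = 3.2381
Node d (S = 36): continuation = 1/1.05·[0.5000·6.8000 + 0.5000·17.6000] = 11.6190; exercise value = 14.0000 > continuation, so V_d = 14.0000 (exercise)
Node 0 (S = 40): continuation = 1/1.05·[0.5000·3.2381 + 0.5000·14.0000] = 8.2086; exercise value = 10.0000 > continuation, so V_0 = 10.0000 (exercise)

$10.00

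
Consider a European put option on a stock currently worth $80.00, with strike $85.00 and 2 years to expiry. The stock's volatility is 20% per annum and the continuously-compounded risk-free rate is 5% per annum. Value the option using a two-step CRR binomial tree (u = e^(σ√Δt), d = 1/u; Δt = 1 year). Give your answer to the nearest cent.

$7.28

CRR parameters: u = e^(σ√Δt) = e^(0.2·√1) = 1.2214, d = 1/u = 0.8187
Per-period rate: rΔt = 0.05·1 = 0.05, so R = e^0.05 = 1.0513
Risk-neutral probability p = (e^0.05 − 0.8187)/(1.2214 − 0.8187) = 0.2325/0.4027 = 0.5775
Terminal stock prices: S_uu = 119.3, S_ud = 80, S_dd = 53.63
Terminal payoffs (K − S): max(-34.35, 0) = 0, max(5, 0) = 5, max(31.37, 0) = 31.37
Node u (S = 97.71): V_u = e^(−0.05)·[0.5775·0.0000 + 0.4225·5.0000] = 2.0095
Node d (S = 65.5): V_d = e^(−0.05)·[0.5775·5.0000 + 0.4225·31.3744] = 15.3560
Node 0 (S = 80): V_0 = e^(−0.05)·[0.5775·2.0095 + 0.4225·15.3560] = 7.2755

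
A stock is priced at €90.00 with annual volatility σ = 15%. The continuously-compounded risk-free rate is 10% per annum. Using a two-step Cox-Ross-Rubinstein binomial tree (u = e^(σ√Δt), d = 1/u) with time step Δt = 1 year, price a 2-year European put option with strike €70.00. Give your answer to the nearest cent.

€0.10

CRR parameters: u = e^(σ√Δt) = e^(0.15·√1) = 1.1618, d = 1/u = 0.8607
Per-period rate: rΔt = 0.1·1 = 0.1, so R = e^0.1 = 1.1052
Risk-neutral probability p = (e^0.1 − 0.8607)/(1.1618 − 0.8607) = 0.2445/0.3011 = 0.8118
Terminal stock prices: S_uu = 121.5, S_ud = 90, S_dd = 66.67
Terminal payoffs (K − S): max(-51.49, 0) = 0, max(-20, 0) = 0, max(3.326, 0) = 3.326
Node u (S = 104.6): V_u = e^(−0.1)·[0.8118·0.0000 + 0.1882·0.0000] = 0.0000
Node d (S = 77.46): V_d = e^(−0.1)·[0.8118·0.0000 + 0.1882·3.3264] = 0.5664
Node 0 (S = 90): V_0 = e^(−0.1)·[0.8118·0.0000 + 0.1882·0.5664] = 0.0964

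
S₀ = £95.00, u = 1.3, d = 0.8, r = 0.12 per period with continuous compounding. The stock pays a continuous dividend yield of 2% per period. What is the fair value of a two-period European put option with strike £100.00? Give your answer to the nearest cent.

Per-period risk-free factor R = e^0.12 = 1.1275; dividend-adjusted growth = e^(0.12−0.02) = 1.1052.
Risk-neutral probability p = (1.1052 − 0.8)/(1.3 − 0.8) = 0.3052/0.5000 = 0.6103
Terminal stock prices: S_uu = 160.6, S_ud = 98.8, S_dd = 60.8
Terminal payoffs (K − S): max(-60.55, 0) = 0, max(1.2, 0) = 1.2, max(39.2, 0) = 39.2
Node u (S = 123.5): V_u = e^(−0.12)·[0.6103·0.0000 + 0.3897·1.2000] = 0.4147
Node d (S = 76): V_d = e^(−0.12)·[0.6103·1.2000 + 0.3897·39.2000] = 14.1969
Node 0 (S = 95): V_0 = e^(−0.12)·[0.6103·0.4147 + 0.3897·14.1969] = 5.1309

£5.13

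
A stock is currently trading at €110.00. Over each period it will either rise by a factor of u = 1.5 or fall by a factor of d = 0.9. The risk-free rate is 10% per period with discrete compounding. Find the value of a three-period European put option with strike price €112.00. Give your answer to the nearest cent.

Risk-neutral probability p = (1 + 0.1 − 0.9)/(1.5 − 0.9) = 0.2000/0.6000 = 0.3333
Terminal stock prices: S_uuu = 371.2, S_uud = 222.8, S_udd = 133.7, S_ddd = 80.19
Terminal payoffs (K − S): max(-259.2, 0) = 0, max(-110.8, 0) = 0, max(-21.65, 0) = 0, max(31.81, 0) = 31.81
Node uu (S = 247.5): V_uu = 1/1.1·[0.3333·0.0000 + 0.6667·0.0000] = 0.0000
Node ud (S = 148.5): V_ud = 1/1.1·[0.3333·0.0000 + 0.6667·0.0000] = 0.0000
Node dd (S = 89.1): V_dd = 1/1.1·[0.3333·0.0000 + 0.6667·31.8100] = 19.2788
Node u (S = 165): V_u = 1/1.1·[0.3333·0.0000 + 0.6667·0.0000] = 0.0000
Node d (S = 99): V_d = 1/1.1·[0.3333·0.0000 + 0.6667·19.2788] = 11.6841
Node 0 (S = 110): V_0 = 1/1.1·[0.3333·0.0000 + 0.6667·11.6841] = 7.0813

€7.08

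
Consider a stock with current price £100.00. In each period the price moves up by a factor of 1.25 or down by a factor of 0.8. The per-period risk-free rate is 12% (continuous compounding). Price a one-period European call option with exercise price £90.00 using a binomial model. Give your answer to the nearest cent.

Risk-neutral probability p = (e^0.12 − 0.8)/(1.25 − 0.8) = 0.3275/0.4500 = 0.7278
Terminal stock prices: S_u = 125, S_d = 80
Terminal payoffs (S − K): max(35, 0) = 35, max(-10, 0) = 0
Node 0 (S = 100): V_0 = e^(−0.12)·[0.7278·35.0000 + 0.2722·0.0000] = 22.5916

£22.59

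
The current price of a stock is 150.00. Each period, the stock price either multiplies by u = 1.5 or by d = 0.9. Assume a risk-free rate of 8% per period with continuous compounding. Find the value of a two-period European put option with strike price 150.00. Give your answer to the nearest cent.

11.71

Risk-neutral probability p = (e^0.08 − 0.9)/(1.5 − 0.9) = 0.1833/0.6000 = 0.3055
Terminal stock prices: S_uu = 337.5, S_ud = 202.5, S_dd = 121.5
Terminal payoffs (K − S): max(-187.5, 0) = 0, max(-52.5, 0) = 0, max(28.5, 0) = 28.5
Node u (S = 225): V_u = e^(−0.08)·[0.3055·0.0000 + 0.6945·0.0000] = 0.0000
Node d (S = 135): V_d = e^(−0.08)·[0.3055·0.0000 + 0.6945·28.5000] = 18.2720
Node 0 (S = 150): V_0 = e^(−0.08)·[0.3055·0.0000 + 0.6945·18.2720] = 11.7146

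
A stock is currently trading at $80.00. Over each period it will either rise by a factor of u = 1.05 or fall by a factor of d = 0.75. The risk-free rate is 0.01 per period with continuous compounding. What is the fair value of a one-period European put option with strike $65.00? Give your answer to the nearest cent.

Risk-neutral probability p = (e^0.01 − 0.75)/(1.05 − 0.75) = 0.2601/0.3000 = 0.8668
Terminal stock prices: S_u = 84, S_d = 60
Terminal payoffs (K − S): max(-19, 0) = 0, max(5, 0) = 5
Node 0 (S = 80): V_0 = e^(−0.01)·[0.8668·0.0000 + 0.1332·5.0000] = 0.6592

$0.66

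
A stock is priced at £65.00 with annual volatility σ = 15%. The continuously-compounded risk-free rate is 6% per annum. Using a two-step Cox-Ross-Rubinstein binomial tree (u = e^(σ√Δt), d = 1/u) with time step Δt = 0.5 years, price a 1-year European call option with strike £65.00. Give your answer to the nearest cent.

CRR parameters: u = e^(σ√Δt) = e^(0.15·√0.5) = 1.1119, d = 1/u = 0.8994
Per-period rate: rΔt = 0.06·0.5 = 0.03, so R = e^0.03 = 1.0305
Risk-neutral probability p = (e^0.03 − 0.8994)/(1.1119 − 0.8994) = 0.1311/0.2125 = 0.6168
Terminal stock prices: S_uu = 80.36, S_ud = 65, S_dd = 52.58
Terminal payoffs (S − K): max(15.36, 0) = 15.36, max(0, 0) = 0, max(-12.42, 0) = 0
Node u (S = 72.27): V_u = e^(−0.03)·[0.6168·15.3602 + 0.3832·0.0000] = 9.1942
Node d (S = 58.46): V_d = e^(−0.03)·[0.6168·0.0000 + 0.3832·0.0000] = 0.0000
Node 0 (S = 65): V_0 = e^(−0.03)·[0.6168·9.1942 + 0.3832·0.0000] = 5.5034

£5.50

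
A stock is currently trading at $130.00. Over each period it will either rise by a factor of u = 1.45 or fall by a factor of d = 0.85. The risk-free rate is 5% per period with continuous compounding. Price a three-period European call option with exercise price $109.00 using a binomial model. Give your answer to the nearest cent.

Risk-neutral probability p = (e^0.05 − 0.85)/(1.45 − 0.85) = 0.2013/0.6000 = 0.3355
Terminal stock prices: S_uuu = 396.3, S_uud = 232.3, S_udd = 136.2, S_ddd = 79.84
Terminal payoffs (S − K): max(287.3, 0) = 287.3, max(123.3, 0) = 123.3, max(27.19, 0) = 27.19, max(-29.16, 0) = 0
Node uu (S = 273.3): V_uu = e^(−0.05)·[0.3355·287.3212 + 0.6645·123.3262] = 169.6410
Node ud (S = 160.2): V_ud = e^(−0.05)·[0.3355·123.3262 + 0.6645·27.1912] = 56.5410
Node dd (S = 93.92): V_dd = e^(−0.05)·[0.3355·27.1912 + 0.6645·0.0000] = 8.6765
Node u (S = 188.5): V_u = e^(−0.05)·[0.3355·169.6410 + 0.6645·56.5410] = 89.8727
Node d (S = 110.5): V_d = e^(−0.05)·[0.3355·56.5410 + 0.6645·8.6765] = 23.5265
Node 0 (S = 130): V_0 = e^(−0.05)·[0.3355·89.8727 + 0.6645·23.5265] = 43.5496

$43.55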